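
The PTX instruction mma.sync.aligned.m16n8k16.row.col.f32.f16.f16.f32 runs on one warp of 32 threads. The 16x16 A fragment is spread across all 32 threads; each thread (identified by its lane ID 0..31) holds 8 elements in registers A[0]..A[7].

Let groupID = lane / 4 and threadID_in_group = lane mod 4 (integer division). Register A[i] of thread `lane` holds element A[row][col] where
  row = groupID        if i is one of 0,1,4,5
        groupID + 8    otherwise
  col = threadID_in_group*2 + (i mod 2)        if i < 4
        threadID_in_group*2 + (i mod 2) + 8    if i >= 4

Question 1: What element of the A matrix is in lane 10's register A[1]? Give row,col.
2,5

lane 10: gid=2 (10/4), tid=2 (10%4)
i=1: r=2+0=2, c=2*2+1+0=5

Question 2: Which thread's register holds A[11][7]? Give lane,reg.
15,3

r: 11->gid=3,r8=1  c: 7->c8=0,tid=3,i&1=1
L=3*4+3=15  i=0*4+1*2+1=3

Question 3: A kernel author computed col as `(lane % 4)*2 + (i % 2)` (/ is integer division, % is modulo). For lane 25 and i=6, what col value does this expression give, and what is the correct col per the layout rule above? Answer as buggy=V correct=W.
`(lane % 4)*2 + (i % 2)`[25,6]→2
L=25→G=25>>2=6, T=25&3=1
[6]→row 6+8=14  col 1·2+0+8=10
col: 2 vs 10

buggy=2 correct=10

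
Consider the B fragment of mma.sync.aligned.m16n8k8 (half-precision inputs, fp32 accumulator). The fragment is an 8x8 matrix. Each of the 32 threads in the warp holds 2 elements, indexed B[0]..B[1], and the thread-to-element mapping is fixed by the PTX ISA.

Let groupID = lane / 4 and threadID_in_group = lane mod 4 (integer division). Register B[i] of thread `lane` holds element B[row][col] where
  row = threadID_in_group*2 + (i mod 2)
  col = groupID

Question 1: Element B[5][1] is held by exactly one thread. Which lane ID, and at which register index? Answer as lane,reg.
6,1

c: 1->gid=1  r: 5->tid=2,i&1=1
L=1*4+2=6  i=1=1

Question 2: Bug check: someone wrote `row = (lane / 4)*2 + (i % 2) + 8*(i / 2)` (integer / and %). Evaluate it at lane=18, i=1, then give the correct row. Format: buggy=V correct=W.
buggy=9 correct=5

`(lane / 4)*2 + (i % 2) + 8*(i / 2)`[18,1]→9
lane 18: G=4 (18/4), T=2 (18%4)
i=1: r=2*2+1=5, c=G=4
row: 9 vs 5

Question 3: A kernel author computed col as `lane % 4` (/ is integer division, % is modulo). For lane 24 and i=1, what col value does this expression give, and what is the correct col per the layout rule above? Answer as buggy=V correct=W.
`lane % 4`[24,1]→0
lane 24→24/4=6, 24 mod 4=0
i=1  r:2·0+1→1  c:6
col: 0 vs 6

buggy=0 correct=6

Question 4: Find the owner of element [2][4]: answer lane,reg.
c=4→G=4  r=2→T=1,p=0
L=4*4+1=17  i=0=0

17,0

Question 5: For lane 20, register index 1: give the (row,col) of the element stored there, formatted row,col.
20: gr=5,th=0
[1] (0*2+1,5) = (1,5)

1,5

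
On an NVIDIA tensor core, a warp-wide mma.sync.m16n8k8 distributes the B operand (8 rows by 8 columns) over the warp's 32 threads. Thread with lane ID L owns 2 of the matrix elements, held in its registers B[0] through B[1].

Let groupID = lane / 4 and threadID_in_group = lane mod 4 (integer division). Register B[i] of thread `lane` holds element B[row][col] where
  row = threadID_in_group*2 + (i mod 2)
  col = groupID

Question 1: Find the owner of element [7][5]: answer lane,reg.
c: 5->gid=5  r: 7->tid=3,i&1=1
L=5*4+3=23  i=1=1

23,1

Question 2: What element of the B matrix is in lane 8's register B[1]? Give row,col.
1,2

lane 8: g=2 (8/4), t=0 (8%4)
i=1: r=0*2+1=1, c=g=2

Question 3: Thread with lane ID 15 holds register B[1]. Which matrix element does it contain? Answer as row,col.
lane 15⇒15/4=3, 15 mod 4=3
i=1  r:2·3+1⇒7  c:3

7,3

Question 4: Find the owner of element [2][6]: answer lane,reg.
c=6⇒gr=6  r=2⇒th=1,odd=0
L=6*4+1=25  i=0=0

25,0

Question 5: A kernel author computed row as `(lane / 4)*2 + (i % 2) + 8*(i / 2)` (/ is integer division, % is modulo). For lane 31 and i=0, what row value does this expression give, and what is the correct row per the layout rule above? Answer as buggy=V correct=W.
buggy=14 correct=6

`(lane / 4)*2 + (i % 2) + 8*(i / 2)`[31,0]->14
lane 31: g=7 (31/4), t=3 (31%4)
i=0: r=3*2+0=6, c=g=7
row: 14 vs 6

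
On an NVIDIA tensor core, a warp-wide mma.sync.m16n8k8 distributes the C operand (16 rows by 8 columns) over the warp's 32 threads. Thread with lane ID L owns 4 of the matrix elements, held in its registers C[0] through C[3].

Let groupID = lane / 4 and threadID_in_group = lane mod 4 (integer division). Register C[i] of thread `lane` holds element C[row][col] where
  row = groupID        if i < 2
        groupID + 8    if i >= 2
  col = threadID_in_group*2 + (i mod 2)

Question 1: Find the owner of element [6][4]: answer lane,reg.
r:6=>grp=6,rB=0  c:4=>tig=2,lo=0
L=6*4+2=26  i=0*2+0=0

26,0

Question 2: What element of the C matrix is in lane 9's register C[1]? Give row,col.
lane 9: gr=2 (9/4), th=1 (9%4)
i=1: r=2+0=2, c=1*2+1=3

2,3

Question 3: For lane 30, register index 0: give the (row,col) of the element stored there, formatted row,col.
30: gid=7,tid=2
[0] (7+0,2*2+0) = (7,4)

7,4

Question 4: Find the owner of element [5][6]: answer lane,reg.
r: 5->gid=5,r8=0  c: 6->tid=3,i&1=0
L=5*4+3=23  i=0*2+0=0

23,0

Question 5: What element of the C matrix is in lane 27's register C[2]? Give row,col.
14,6

27: G=6,T=3
[2] (6+8,3*2+0) = (14,6)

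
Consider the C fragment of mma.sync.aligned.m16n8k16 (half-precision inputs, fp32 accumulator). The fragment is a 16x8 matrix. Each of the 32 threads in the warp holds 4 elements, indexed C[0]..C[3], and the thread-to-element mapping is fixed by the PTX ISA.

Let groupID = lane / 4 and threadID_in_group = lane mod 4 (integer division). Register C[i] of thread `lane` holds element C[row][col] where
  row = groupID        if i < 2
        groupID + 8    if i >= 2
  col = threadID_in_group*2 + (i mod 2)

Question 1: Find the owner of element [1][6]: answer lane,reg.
7,0

r=1⇒gr=1,Rb=0  c=6⇒th=3,odd=0
L=1*4+3=7  i=0*2+0=0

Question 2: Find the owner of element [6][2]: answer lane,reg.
25,0

r=6→G=6,rhi=0  c=2→T=1,p=0
L=6*4+1=25  i=0*2+0=0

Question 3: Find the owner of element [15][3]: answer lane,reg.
r:15=>grp=7,rB=1  c:3=>tig=1,lo=1
L=7*4+1=29  i=1*2+1=3

29,3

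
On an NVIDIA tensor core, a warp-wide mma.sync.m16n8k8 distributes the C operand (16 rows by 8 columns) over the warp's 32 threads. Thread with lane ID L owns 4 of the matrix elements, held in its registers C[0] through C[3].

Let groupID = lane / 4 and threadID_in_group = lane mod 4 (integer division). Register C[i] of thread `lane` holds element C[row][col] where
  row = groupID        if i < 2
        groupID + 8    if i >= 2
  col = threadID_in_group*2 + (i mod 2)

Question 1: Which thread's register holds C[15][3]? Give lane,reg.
r=15→G=7,rhi=1  c=3→T=1,p=1
L=7*4+1=29  i=1*2+1=3

29,3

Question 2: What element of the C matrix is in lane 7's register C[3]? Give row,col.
7: gr=1,th=3
[3] (1+8,3*2+1) = (9,7)

9,7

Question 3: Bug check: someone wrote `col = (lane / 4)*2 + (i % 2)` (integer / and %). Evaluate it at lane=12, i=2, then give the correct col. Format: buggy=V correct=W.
buggy=6 correct=0

`(lane / 4)*2 + (i % 2)`[12,2]->6
12: g=3,t=0
[2] (3+8,0*2+0) = (11,0)
col: 6 vs 0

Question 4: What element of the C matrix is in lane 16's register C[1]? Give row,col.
16: G=4,T=0
[1] (4+0,0*2+1) = (4,1)

4,1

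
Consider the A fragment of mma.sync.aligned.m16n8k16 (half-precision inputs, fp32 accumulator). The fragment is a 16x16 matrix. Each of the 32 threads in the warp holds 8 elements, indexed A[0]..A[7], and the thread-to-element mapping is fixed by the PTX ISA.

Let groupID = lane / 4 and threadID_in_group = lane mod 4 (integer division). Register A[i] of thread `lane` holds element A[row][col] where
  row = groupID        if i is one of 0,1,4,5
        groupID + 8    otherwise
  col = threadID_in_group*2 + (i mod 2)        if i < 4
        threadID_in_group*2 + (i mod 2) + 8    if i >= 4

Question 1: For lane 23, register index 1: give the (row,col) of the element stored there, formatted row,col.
5,7

lane 23->23/4=5, 23 mod 4=3
i=1  r:5+0->5  c:2·3+1+0->7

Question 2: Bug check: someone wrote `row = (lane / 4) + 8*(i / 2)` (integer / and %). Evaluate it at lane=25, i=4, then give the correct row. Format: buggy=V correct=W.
`(lane / 4) + 8*(i / 2)`[25,4]⇒22
25: gr=6,th=1
[4] (6+0,1*2+0+8) = (6,10)
row: 22 vs 6

buggy=22 correct=6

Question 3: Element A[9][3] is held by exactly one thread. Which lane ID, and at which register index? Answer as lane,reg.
r: 9->gid=1,r8=1  c: 3->c8=0,tid=1,i&1=1
L=1*4+1=5  i=0*4+1*2+1=3

5,3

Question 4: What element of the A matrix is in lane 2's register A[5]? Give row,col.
0,13

lane 2=>2/4=0, 2 mod 4=2
i=5  r:0+0=>0  c:2·2+1+8=>13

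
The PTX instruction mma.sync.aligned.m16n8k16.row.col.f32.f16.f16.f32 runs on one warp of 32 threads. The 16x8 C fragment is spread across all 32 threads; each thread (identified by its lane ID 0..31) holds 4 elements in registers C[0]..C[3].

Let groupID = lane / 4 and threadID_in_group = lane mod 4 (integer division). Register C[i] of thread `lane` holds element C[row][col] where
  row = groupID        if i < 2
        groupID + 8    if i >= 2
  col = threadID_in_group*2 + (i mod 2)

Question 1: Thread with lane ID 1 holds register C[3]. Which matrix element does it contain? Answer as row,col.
8,3

1: gr=0,th=1
[3] (0+8,1*2+1) = (8,3)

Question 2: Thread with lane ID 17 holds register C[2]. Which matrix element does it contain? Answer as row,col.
12,2

lane 17->17/4=4, 17 mod 4=1
i=2  r:4+8->12  c:2·1+0->2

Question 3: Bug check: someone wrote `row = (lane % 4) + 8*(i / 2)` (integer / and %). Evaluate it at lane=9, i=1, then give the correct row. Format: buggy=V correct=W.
`(lane % 4) + 8*(i / 2)`[9,1]=>1
9: grp=2,tig=1
[1] (2+0,1*2+1) = (2,3)
row: 1 vs 2

buggy=1 correct=2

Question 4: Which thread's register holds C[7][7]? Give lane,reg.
31,1

r=7⇒gr=7,Rb=0  c=7⇒th=3,odd=1
L=7*4+3=31  i=0*2+1=1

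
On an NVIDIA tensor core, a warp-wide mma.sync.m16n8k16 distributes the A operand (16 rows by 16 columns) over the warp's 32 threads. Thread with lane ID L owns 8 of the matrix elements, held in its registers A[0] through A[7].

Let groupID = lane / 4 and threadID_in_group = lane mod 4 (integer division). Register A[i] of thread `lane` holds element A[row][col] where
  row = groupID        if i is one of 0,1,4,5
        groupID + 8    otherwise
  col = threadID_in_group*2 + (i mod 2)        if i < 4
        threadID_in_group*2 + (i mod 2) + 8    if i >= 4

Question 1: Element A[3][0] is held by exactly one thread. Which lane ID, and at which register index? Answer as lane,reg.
r:3=>grp=3,rB=0  c:0=>cB=0,tig=0,lo=0
L=3*4+0=12  i=0*4+0*2+0=0

12,0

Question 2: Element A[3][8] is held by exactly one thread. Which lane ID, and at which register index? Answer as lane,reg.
12,4

r:3=>grp=3,rB=0  c:8=>cB=1,tig=0,lo=0
L=3*4+0=12  i=1*4+0*2+0=4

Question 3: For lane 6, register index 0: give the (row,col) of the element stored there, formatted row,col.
6: G=1,T=2
[0] (1+0,2*2+0+0) = (1,4)

1,4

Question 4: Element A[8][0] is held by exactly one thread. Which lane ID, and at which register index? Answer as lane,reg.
r=8->g=0,rb=1  c=0->cb=0,t=0,b0=0
L=0*4+0=0  i=0*4+1*2+0=2

0,2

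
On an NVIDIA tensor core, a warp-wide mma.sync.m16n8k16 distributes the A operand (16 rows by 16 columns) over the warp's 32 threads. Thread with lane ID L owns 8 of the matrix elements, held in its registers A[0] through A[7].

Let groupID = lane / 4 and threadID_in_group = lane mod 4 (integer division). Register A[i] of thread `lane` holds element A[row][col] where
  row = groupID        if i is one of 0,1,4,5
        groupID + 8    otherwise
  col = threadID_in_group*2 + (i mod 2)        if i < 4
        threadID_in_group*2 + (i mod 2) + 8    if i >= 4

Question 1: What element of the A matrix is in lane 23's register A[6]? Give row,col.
13,14

L=23=>grp=23>>2=5, tig=23&3=3
[6]=>row 5+8=13  col 3·2+0+8=14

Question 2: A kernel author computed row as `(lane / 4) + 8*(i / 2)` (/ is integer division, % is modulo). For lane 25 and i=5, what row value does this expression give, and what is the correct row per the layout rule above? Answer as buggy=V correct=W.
buggy=22 correct=6

`(lane / 4) + 8*(i / 2)`[25,5]->22
25: g=6,t=1
[5] (6+0,1*2+1+8) = (6,11)
row: 22 vs 6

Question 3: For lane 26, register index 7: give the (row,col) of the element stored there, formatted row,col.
lane 26→26/4=6, 26 mod 4=2
i=7  r:6+8→14  c:2·2+1+8→13

14,13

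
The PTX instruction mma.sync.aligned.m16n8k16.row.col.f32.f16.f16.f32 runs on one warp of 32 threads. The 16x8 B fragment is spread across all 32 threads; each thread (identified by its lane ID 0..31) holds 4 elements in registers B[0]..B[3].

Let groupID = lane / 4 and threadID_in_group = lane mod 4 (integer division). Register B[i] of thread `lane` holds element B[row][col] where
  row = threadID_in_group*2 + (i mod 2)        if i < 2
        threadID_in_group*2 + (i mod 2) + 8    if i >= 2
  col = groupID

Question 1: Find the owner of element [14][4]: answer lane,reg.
19,2

c=4⇒gr=4  r=14⇒Rb=1,th=3,odd=0
L=4*4+3=19  i=1*2+0=2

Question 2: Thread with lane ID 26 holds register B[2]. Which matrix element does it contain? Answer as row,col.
12,6

lane 26->26/4=6, 26 mod 4=2
i=2  r:2·2+0+8->12  c:6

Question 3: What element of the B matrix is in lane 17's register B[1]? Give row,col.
3,4

lane 17: grp=4 (17/4), tig=1 (17%4)
i=1: r=1*2+1+0=3, c=grp=4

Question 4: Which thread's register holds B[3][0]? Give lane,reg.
c=0→G=0  r=3→rhi=0,T=1,p=1
L=0*4+1=1  i=0*2+1=1

1,1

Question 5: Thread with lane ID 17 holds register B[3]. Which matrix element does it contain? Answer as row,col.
11,4

L=17=>grp=17>>2=4, tig=17&3=1
[3]=>row 1·2+1+8=11  col grp=4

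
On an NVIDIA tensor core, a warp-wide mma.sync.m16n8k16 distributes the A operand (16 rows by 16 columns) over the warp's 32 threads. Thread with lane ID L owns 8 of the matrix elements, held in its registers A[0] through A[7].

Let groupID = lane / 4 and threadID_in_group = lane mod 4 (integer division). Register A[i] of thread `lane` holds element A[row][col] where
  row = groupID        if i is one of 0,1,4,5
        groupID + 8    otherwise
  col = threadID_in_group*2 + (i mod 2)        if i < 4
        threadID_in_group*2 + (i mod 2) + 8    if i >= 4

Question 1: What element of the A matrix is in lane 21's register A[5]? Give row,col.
21: gr=5,th=1
[5] (5+0,1*2+1+8) = (5,11)

5,11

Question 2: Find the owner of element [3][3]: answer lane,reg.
13,1

r=3⇒gr=3,Rb=0  c=3⇒Cb=0,th=1,odd=1
L=3*4+1=13  i=0*4+0*2+1=1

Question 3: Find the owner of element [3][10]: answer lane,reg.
r:3=>grp=3,rB=0  c:10=>cB=1,tig=1,lo=0
L=3*4+1=13  i=1*4+0*2+0=4

13,4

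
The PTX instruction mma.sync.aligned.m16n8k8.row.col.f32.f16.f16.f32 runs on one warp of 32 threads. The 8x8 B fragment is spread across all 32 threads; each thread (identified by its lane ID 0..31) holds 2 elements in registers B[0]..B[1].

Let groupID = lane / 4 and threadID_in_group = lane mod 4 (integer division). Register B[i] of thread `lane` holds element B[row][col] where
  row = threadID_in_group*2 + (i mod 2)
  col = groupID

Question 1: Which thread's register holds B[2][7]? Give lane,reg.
29,0

c:7=>grp=7  r:2=>tig=1,lo=0
L=7*4+1=29  i=0=0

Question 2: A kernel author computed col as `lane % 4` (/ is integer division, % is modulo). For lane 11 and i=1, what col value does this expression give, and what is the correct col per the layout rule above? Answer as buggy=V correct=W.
buggy=3 correct=2

`lane % 4`[11,1]->3
L=11->gid=11>>2=2, tid=11&3=3
[1]->row 3·2+1=7  col gid=2
col: 3 vs 2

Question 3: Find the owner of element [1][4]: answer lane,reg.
16,1

c=4→G=4  r=1→T=0,p=1
L=4*4+0=16  i=1=1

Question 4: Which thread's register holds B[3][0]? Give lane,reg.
c=0->g=0  r=3->t=1,b0=1
L=0*4+1=1  i=1=1

1,1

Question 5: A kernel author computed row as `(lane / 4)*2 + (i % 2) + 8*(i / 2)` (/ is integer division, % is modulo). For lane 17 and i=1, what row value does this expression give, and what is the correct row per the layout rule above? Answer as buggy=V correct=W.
buggy=9 correct=3

`(lane / 4)*2 + (i % 2) + 8*(i / 2)`[17,1]->9
lane 17->17/4=4, 17 mod 4=1
i=1  r:2·1+1->3  c:4
row: 9 vs 3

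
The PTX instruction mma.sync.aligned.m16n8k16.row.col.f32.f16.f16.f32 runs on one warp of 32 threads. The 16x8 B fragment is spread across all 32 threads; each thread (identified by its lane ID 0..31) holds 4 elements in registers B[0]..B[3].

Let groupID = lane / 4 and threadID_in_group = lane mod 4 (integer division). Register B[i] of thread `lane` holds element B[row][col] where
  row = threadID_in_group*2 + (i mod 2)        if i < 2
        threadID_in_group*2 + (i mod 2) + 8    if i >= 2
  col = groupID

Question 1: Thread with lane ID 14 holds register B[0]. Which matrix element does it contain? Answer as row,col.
4,3

lane 14->14/4=3, 14 mod 4=2
i=0  r:2·2+0+0->4  c:3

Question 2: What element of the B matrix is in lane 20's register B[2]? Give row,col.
lane 20: g=5 (20/4), t=0 (20%4)
i=2: r=0*2+0+8=8, c=g=5

8,5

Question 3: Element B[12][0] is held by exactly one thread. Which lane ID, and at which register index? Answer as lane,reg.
c=0->g=0  r=12->rb=1,t=2,b0=0
L=0*4+2=2  i=1*2+0=2

2,2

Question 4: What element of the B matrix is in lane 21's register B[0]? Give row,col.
2,5

lane 21->21/4=5, 21 mod 4=1
i=0  r:2·1+0+0->2  c:5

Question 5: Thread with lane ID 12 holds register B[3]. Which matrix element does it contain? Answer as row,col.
9,3

L=12→G=12>>2=3, T=12&3=0
[3]→row 0·2+1+8=9  col G=3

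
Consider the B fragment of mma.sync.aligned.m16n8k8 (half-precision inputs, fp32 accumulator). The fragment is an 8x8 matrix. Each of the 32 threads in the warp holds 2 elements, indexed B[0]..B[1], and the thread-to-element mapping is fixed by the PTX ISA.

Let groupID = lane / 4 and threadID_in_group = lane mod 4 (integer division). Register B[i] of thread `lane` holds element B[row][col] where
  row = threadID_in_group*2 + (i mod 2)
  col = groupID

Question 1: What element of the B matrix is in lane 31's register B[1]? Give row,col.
L=31→G=31>>2=7, T=31&3=3
[1]→row 3·2+1=7  col G=7

7,7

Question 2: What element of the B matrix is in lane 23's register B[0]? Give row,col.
6,5

lane 23->23/4=5, 23 mod 4=3
i=0  r:2·3+0->6  c:5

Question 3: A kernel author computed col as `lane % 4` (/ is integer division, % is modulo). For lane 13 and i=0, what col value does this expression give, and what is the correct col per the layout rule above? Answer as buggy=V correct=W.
buggy=1 correct=3

`lane % 4`[13,0]=>1
L=13=>grp=13>>2=3, tig=13&3=1
[0]=>row 1·2+0=2  col grp=3
col: 1 vs 3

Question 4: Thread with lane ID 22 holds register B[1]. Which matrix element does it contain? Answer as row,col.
5,5

22: gr=5,th=2
[1] (2*2+1,5) = (5,5)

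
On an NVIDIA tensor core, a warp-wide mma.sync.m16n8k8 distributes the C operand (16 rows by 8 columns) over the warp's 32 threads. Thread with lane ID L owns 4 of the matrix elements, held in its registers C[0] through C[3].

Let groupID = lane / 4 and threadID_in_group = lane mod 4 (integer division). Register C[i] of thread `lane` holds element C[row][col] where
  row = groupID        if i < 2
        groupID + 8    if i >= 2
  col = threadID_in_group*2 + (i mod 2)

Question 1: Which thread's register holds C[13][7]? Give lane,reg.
23,3

r: 13->gid=5,r8=1  c: 7->tid=3,i&1=1
L=5*4+3=23  i=1*2+1=3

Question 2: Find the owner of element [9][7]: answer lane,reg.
7,3

r=9->g=1,rb=1  c=7->t=3,b0=1
L=1*4+3=7  i=1*2+1=3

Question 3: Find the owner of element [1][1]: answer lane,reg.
r=1->g=1,rb=0  c=1->t=0,b0=1
L=1*4+0=4  i=0*2+1=1

4,1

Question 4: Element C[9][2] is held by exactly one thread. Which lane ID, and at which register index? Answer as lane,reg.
5,2

r=9->g=1,rb=1  c=2->t=1,b0=0
L=1*4+1=5  i=1*2+0=2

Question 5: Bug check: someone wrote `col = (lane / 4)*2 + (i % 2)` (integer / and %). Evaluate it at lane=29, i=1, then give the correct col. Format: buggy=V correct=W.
buggy=15 correct=3

`(lane / 4)*2 + (i % 2)`[29,1]=>15
lane 29=>29/4=7, 29 mod 4=1
i=1  r:7+0=>7  c:2·1+1=>3
col: 15 vs 3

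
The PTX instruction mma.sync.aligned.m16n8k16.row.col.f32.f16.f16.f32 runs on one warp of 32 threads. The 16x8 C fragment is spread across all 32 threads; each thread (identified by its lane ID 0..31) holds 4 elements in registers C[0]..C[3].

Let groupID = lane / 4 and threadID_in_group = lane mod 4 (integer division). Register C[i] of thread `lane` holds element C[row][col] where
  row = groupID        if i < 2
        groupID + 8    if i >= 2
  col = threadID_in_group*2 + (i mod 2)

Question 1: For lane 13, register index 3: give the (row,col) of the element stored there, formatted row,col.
11,3

13: grp=3,tig=1
[3] (3+8,1*2+1) = (11,3)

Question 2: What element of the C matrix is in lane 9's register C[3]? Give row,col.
lane 9: gr=2 (9/4), th=1 (9%4)
i=3: r=2+8=10, c=1*2+1=3

10,3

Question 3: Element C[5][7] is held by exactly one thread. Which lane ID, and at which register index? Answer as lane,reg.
r: 5->gid=5,r8=0  c: 7->tid=3,i&1=1
L=5*4+3=23  i=0*2+1=1

23,1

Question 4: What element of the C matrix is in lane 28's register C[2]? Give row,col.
lane 28: g=7 (28/4), t=0 (28%4)
i=2: r=7+8=15, c=0*2+0=0

15,0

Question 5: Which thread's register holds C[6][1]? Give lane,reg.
r=6⇒gr=6,Rb=0  c=1⇒th=0,odd=1
L=6*4+0=24  i=0*2+1=1

24,1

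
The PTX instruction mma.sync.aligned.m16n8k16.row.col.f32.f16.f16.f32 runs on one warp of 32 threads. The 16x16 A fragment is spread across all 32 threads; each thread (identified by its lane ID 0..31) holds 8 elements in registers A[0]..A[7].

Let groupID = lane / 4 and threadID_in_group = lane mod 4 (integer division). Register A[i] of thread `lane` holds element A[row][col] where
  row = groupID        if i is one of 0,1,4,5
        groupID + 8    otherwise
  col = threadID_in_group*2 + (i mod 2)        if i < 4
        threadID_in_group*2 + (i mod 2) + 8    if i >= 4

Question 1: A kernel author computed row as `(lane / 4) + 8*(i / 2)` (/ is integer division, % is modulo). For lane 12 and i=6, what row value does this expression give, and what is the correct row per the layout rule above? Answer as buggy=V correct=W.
buggy=27 correct=11

`(lane / 4) + 8*(i / 2)`[12,6]=>27
lane 12: grp=3 (12/4), tig=0 (12%4)
i=6: r=3+8=11, c=0*2+0+8=8
row: 27 vs 11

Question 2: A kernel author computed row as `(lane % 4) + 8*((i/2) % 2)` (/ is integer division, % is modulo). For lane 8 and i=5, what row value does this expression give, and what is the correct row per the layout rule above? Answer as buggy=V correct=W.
buggy=0 correct=2

`(lane % 4) + 8*((i/2) % 2)`[8,5]->0
lane 8: gid=2 (8/4), tid=0 (8%4)
i=5: r=2+0=2, c=0*2+1+8=9
row: 0 vs 2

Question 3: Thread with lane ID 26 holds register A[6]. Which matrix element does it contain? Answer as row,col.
lane 26->26/4=6, 26 mod 4=2
i=6  r:6+8->14  c:2·2+0+8->12

14,12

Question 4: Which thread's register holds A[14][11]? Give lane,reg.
r=14->g=6,rb=1  c=11->cb=1,t=1,b0=1
L=6*4+1=25  i=1*4+1*2+1=7

25,7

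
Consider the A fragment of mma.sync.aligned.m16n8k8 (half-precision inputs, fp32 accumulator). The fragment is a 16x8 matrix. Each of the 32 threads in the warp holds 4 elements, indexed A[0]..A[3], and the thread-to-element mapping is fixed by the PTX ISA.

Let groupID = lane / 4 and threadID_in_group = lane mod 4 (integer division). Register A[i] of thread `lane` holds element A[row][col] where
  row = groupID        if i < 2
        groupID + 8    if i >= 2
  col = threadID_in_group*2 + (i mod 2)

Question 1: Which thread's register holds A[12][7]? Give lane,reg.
19,3

r=12→G=4,rhi=1  c=7→T=3,p=1
L=4*4+3=19  i=1*2+1=3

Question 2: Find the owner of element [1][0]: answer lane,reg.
r:1=>grp=1,rB=0  c:0=>tig=0,lo=0
L=1*4+0=4  i=0*2+0=0

4,0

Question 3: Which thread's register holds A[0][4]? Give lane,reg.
r: 0->gid=0,r8=0  c: 4->tid=2,i&1=0
L=0*4+2=2  i=0*2+0=0

2,0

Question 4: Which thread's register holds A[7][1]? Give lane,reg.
r=7->g=7,rb=0  c=1->t=0,b0=1
L=7*4+0=28  i=0*2+1=1

28,1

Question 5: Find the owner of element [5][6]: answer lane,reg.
r:5=>grp=5,rB=0  c:6=>tig=3,lo=0
L=5*4+3=23  i=0*2+0=0

23,0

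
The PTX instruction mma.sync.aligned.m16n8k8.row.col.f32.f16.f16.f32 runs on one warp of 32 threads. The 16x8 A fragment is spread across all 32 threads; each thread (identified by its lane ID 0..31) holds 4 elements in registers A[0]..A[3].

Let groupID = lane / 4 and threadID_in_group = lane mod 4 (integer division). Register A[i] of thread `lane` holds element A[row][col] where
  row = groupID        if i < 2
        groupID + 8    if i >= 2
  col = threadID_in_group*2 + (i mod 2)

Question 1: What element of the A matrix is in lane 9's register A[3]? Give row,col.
10,3

L=9->gid=9>>2=2, tid=9&3=1
[3]->row 2+8=10  col 1·2+1=3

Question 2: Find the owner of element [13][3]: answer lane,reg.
r: 13->gid=5,r8=1  c: 3->tid=1,i&1=1
L=5*4+1=21  i=1*2+1=3

21,3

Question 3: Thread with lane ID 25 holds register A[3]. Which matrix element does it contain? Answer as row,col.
L=25->gid=25>>2=6, tid=25&3=1
[3]->row 6+8=14  col 1·2+1=3

14,3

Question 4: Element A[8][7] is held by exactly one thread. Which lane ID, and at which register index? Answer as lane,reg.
3,3

r:8=>grp=0,rB=1  c:7=>tig=3,lo=1
L=0*4+3=3  i=1*2+1=3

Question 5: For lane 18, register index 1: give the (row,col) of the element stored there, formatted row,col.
18: G=4,T=2
[1] (4+0,2*2+1) = (4,5)

4,5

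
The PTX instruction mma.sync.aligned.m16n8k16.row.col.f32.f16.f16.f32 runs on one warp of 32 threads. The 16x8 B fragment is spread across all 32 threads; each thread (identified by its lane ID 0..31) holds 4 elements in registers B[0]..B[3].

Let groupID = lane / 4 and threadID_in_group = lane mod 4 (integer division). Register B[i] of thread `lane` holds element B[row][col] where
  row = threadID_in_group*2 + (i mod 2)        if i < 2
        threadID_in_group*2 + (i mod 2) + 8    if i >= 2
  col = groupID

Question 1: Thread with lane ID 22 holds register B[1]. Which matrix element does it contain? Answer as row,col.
5,5

lane 22→22/4=5, 22 mod 4=2
i=1  r:2·2+1+0→5  c:5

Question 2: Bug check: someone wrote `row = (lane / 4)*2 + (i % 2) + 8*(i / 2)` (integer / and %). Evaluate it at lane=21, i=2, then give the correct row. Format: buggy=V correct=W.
`(lane / 4)*2 + (i % 2) + 8*(i / 2)`[21,2]⇒18
L=21⇒gr=21>>2=5, th=21&3=1
[2]⇒row 1·2+0+8=10  col gr=5
row: 18 vs 10

buggy=18 correct=10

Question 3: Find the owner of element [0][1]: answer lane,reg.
4,0

c=1⇒gr=1  r=0⇒Rb=0,th=0,odd=0
L=1*4+0=4  i=0*2+0=0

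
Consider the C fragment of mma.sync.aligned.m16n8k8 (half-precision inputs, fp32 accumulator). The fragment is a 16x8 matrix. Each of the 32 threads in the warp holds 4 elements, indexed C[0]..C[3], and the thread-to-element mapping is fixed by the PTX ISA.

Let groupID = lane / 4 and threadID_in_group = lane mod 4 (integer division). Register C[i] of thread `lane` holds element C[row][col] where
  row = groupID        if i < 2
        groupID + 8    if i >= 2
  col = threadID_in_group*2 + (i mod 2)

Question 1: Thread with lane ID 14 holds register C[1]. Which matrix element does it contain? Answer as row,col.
14: gr=3,th=2
[1] (3+0,2*2+1) = (3,5)

3,5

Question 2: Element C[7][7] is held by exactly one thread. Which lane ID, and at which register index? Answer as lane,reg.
31,1

r=7⇒gr=7,Rb=0  c=7⇒th=3,odd=1
L=7*4+3=31  i=0*2+1=1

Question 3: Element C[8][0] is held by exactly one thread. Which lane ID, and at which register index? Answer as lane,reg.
0,2

r=8->g=0,rb=1  c=0->t=0,b0=0
L=0*4+0=0  i=1*2+0=2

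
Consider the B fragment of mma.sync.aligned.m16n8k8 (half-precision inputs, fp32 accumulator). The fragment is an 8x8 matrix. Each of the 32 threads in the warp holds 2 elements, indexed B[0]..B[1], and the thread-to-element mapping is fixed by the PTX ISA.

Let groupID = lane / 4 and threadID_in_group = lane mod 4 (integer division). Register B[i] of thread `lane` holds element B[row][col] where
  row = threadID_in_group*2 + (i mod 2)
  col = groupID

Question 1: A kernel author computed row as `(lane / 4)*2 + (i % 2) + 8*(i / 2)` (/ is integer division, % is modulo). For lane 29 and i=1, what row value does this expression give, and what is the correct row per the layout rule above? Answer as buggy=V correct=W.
buggy=15 correct=3

`(lane / 4)*2 + (i % 2) + 8*(i / 2)`[29,1]->15
lane 29: gid=7 (29/4), tid=1 (29%4)
i=1: r=1*2+1=3, c=gid=7
row: 15 vs 3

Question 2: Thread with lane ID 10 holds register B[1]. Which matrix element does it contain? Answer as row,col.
L=10→G=10>>2=2, T=10&3=2
[1]→row 2·2+1=5  col G=2

5,2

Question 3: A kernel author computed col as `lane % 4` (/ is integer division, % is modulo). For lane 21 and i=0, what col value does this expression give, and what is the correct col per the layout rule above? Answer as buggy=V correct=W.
buggy=1 correct=5

`lane % 4`[21,0]→1
L=21→G=21>>2=5, T=21&3=1
[0]→row 1·2+0=2  col G=5
col: 1 vs 5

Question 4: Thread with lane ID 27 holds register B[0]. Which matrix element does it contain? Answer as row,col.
6,6

L=27⇒gr=27>>2=6, th=27&3=3
[0]⇒row 3·2+0=6  col gr=6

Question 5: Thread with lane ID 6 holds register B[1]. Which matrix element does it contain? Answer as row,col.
5,1

L=6=>grp=6>>2=1, tig=6&3=2
[1]=>row 2·2+1=5  col grp=1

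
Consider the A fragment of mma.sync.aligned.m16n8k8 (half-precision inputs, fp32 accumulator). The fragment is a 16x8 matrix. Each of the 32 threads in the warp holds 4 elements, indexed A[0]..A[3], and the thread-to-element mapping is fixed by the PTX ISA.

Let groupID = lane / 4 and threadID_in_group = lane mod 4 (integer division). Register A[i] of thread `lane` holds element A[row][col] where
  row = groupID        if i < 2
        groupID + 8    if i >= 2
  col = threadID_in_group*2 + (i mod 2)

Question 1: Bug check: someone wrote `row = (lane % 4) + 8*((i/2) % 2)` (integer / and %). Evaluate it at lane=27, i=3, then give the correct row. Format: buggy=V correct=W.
buggy=11 correct=14

`(lane % 4) + 8*((i/2) % 2)`[27,3]->11
lane 27: gid=6 (27/4), tid=3 (27%4)
i=3: r=6+8=14, c=3*2+1=7
row: 11 vs 14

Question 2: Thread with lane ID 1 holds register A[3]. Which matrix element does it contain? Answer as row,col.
8,3

lane 1→1/4=0, 1 mod 4=1
i=3  r:0+8→8  c:2·1+1→3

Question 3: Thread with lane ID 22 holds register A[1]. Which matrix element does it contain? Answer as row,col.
5,5

lane 22->22/4=5, 22 mod 4=2
i=1  r:5+0->5  c:2·2+1->5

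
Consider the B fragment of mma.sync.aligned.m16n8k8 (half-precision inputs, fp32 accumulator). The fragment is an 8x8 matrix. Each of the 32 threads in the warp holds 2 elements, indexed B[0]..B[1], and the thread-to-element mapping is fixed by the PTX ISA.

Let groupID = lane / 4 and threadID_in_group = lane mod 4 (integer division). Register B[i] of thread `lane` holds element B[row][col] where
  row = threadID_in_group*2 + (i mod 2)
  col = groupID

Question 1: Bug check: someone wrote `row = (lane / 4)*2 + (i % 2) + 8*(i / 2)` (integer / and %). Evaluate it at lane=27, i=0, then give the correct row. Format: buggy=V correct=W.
`(lane / 4)*2 + (i % 2) + 8*(i / 2)`[27,0]->12
27: g=6,t=3
[0] (3*2+0,6) = (6,6)
row: 12 vs 6

buggy=12 correct=6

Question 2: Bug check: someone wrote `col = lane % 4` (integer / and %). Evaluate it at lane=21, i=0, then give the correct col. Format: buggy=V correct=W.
`lane % 4`[21,0]⇒1
21: gr=5,th=1
[0] (1*2+0,5) = (2,5)
col: 1 vs 5

buggy=1 correct=5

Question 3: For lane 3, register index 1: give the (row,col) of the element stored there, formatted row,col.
7,0

lane 3=>3/4=0, 3 mod 4=3
i=1  r:2·3+1=>7  c:0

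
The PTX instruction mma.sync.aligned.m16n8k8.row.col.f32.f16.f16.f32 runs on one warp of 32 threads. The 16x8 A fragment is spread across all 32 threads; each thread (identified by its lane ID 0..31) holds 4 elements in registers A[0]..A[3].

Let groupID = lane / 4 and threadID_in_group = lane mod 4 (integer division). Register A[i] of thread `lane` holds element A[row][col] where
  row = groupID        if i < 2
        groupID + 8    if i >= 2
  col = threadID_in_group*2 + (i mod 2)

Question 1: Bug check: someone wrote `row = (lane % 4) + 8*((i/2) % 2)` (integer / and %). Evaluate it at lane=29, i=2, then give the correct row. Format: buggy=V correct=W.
buggy=9 correct=15

`(lane % 4) + 8*((i/2) % 2)`[29,2]⇒9
lane 29: gr=7 (29/4), th=1 (29%4)
i=2: r=7+8=15, c=1*2+0=2
row: 9 vs 15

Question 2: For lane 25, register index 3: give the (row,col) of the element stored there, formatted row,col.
14,3

L=25->g=25>>2=6, t=25&3=1
[3]->row 6+8=14  col 1·2+1=3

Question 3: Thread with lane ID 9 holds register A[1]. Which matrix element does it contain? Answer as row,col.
2,3

lane 9: gid=2 (9/4), tid=1 (9%4)
i=1: r=2+0=2, c=1*2+1=3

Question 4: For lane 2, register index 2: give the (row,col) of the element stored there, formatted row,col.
8,4

lane 2->2/4=0, 2 mod 4=2
i=2  r:0+8->8  c:2·2+0->4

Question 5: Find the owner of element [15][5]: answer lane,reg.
r=15→G=7,rhi=1  c=5→T=2,p=1
L=7*4+2=30  i=1*2+1=3

30,3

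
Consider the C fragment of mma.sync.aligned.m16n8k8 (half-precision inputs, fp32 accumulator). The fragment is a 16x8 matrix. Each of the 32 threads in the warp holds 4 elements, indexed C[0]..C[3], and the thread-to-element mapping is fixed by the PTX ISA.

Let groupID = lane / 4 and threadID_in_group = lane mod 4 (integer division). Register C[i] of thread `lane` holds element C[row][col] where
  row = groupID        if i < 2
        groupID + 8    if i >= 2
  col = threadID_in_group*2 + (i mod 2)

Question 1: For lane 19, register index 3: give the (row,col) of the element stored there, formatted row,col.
19: gr=4,th=3
[3] (4+8,3*2+1) = (12,7)

12,7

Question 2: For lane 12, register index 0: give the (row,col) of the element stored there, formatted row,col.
3,0

L=12=>grp=12>>2=3, tig=12&3=0
[0]=>row 3+0=3  col 0·2+0=0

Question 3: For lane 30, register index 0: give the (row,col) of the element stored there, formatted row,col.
L=30⇒gr=30>>2=7, th=30&3=2
[0]⇒row 7+0=7  col 2·2+0=4

7,4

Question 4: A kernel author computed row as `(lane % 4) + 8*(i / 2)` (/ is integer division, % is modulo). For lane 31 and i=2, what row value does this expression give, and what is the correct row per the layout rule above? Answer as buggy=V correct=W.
buggy=11 correct=15

`(lane % 4) + 8*(i / 2)`[31,2]=>11
31: grp=7,tig=3
[2] (7+8,3*2+0) = (15,6)
row: 11 vs 15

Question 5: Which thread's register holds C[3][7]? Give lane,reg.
15,1

r:3=>grp=3,rB=0  c:7=>tig=3,lo=1
L=3*4+3=15  i=0*2+1=1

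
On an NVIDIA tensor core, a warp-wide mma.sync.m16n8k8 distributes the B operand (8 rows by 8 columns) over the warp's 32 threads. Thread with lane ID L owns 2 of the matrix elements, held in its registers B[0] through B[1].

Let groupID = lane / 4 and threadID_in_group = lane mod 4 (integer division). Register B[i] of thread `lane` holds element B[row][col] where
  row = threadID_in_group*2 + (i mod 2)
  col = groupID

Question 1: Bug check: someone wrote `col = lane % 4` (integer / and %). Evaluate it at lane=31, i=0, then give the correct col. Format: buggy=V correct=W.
buggy=3 correct=7

`lane % 4`[31,0]=>3
lane 31: grp=7 (31/4), tig=3 (31%4)
i=0: r=3*2+0=6, c=grp=7
col: 3 vs 7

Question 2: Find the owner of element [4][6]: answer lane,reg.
26,0

c=6→G=6  r=4→T=2,p=0
L=6*4+2=26  i=0=0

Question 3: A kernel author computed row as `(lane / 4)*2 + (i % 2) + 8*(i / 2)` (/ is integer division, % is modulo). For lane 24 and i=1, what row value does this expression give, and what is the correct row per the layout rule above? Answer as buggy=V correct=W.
buggy=13 correct=1

`(lane / 4)*2 + (i % 2) + 8*(i / 2)`[24,1]→13
24: G=6,T=0
[1] (0*2+1,6) = (1,6)
row: 13 vs 1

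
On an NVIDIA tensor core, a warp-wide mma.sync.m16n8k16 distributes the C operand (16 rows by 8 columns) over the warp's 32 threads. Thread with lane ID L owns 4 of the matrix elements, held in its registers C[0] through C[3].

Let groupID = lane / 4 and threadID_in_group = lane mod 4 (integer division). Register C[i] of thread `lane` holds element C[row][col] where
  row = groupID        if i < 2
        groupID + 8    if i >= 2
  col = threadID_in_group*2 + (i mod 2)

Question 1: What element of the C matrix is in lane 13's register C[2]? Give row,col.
11,2

lane 13→13/4=3, 13 mod 4=1
i=2  r:3+8→11  c:2·1+0→2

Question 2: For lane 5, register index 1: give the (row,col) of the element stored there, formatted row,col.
lane 5→5/4=1, 5 mod 4=1
i=1  r:1+0→1  c:2·1+1→3

1,3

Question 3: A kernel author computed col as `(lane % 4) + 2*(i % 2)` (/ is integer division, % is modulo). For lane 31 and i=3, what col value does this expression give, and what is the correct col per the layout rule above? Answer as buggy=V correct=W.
buggy=5 correct=7

`(lane % 4) + 2*(i % 2)`[31,3]->5
lane 31: g=7 (31/4), t=3 (31%4)
i=3: r=7+8=15, c=3*2+1=7
col: 5 vs 7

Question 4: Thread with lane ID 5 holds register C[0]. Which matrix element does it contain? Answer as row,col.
1,2

lane 5: gr=1 (5/4), th=1 (5%4)
i=0: r=1+0=1, c=1*2+0=2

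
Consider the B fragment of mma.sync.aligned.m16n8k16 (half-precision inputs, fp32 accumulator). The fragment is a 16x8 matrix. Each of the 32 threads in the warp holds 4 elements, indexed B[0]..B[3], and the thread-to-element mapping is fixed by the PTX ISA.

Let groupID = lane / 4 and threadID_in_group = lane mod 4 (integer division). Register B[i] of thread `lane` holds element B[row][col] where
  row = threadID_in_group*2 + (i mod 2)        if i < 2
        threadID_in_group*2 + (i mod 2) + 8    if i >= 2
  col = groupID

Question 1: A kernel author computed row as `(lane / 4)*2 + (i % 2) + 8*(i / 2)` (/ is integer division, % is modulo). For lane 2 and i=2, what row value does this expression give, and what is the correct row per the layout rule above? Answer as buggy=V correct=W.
buggy=8 correct=12

`(lane / 4)*2 + (i % 2) + 8*(i / 2)`[2,2]=>8
lane 2=>2/4=0, 2 mod 4=2
i=2  r:2·2+0+8=>12  c:0
row: 8 vs 12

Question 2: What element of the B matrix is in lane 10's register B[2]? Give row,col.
12,2

10: g=2,t=2
[2] (2*2+0+8,2) = (12,2)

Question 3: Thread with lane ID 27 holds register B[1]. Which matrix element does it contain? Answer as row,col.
L=27->g=27>>2=6, t=27&3=3
[1]->row 3·2+1+0=7  col g=6

7,6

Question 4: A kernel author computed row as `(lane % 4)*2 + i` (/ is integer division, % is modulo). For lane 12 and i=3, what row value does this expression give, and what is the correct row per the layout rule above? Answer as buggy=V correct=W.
buggy=3 correct=9

`(lane % 4)*2 + i`[12,3]->3
lane 12->12/4=3, 12 mod 4=0
i=3  r:2·0+1+8->9  c:3
row: 3 vs 9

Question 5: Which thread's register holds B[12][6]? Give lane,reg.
c=6⇒gr=6  r=12⇒Rb=1,th=2,odd=0
L=6*4+2=26  i=1*2+0=2

26,2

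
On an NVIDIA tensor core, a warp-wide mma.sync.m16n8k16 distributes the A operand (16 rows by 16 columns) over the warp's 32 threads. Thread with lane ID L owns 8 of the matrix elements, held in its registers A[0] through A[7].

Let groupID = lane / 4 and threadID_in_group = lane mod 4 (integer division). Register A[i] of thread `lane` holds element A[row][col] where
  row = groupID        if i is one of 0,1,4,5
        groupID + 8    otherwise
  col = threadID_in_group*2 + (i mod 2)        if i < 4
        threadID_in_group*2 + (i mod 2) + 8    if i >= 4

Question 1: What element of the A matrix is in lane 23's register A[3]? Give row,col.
13,7

L=23→G=23>>2=5, T=23&3=3
[3]→row 5+8=13  col 3·2+1+0=7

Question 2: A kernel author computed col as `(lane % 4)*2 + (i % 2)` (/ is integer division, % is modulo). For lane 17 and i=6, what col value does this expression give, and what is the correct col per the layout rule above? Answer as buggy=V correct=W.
`(lane % 4)*2 + (i % 2)`[17,6]⇒2
17: gr=4,th=1
[6] (4+8,1*2+0+8) = (12,10)
col: 2 vs 10

buggy=2 correct=10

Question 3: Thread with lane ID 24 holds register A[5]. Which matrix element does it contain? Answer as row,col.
lane 24: gid=6 (24/4), tid=0 (24%4)
i=5: r=6+0=6, c=0*2+1+8=9

6,9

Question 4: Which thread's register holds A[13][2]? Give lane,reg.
21,2

r=13⇒gr=5,Rb=1  c=2⇒Cb=0,th=1,odd=0
L=5*4+1=21  i=0*4+1*2+0=2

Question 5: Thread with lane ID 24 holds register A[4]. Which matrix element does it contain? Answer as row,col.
lane 24: gid=6 (24/4), tid=0 (24%4)
i=4: r=6+0=6, c=0*2+0+8=8

6,8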